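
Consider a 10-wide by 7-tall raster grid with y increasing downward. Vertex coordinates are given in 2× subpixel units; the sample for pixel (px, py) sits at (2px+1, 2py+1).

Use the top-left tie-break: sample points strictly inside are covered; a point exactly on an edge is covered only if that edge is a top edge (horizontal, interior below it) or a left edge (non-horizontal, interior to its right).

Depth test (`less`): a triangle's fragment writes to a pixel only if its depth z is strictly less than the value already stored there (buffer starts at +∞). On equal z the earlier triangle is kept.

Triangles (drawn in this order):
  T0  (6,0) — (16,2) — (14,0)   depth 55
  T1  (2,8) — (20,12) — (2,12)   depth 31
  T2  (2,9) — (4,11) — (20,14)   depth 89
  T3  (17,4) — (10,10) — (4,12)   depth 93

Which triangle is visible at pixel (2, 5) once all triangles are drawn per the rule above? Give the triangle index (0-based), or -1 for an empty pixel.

T0:
  2·area = 16  (B↔C swapped to make it positive)
  edge (6, 0)→(14, 0): d=(8,0) top-left  bias=+0
  edge (14, 0)→(16, 2): d=(2,2) right/bottom  bias=-1
  edge (16, 2)→(6, 0): d=(-10,-2) top-left  bias=+0
    (5,0)@(11, 1): e=[8,8,0] → █  [on edge]
    (6,0)@(13, 1): e=[8,4,4] → █
    (7,0)@(15, 1): e=[8,0,8] → ·  [on edge]
    (5,1)@(11, 3): e=[24,12,-20] → ·
    (6,1)@(13, 3): e=[24,8,-16] → ·
    (8,1)@(17, 3): e=[24,0,-8] → ·  [on edge]
    (9,2)@(19, 5): e=[40,0,-24] → ·  [on edge]
  covered (2 px):
    · · · · · █ █ · · ·
    · · · · · · · · · ·
    · · · · · · · · · ·
    · · · · · · · · · ·
    · · · · · · · · · ·
    · · · · · · · · · ·
    · · · · · · · · · ·
T1:
  2·area = 72
  edge (2, 8)→(20, 12): d=(18,4) right/bottom  bias=-1
  edge (20, 12)→(2, 12): d=(-18,0) right/bottom  bias=-1
  edge (2, 12)→(2, 8): d=(0,-4) top-left  bias=+0
    (1,4)@(3, 9): e=[14,54,4] → █
    (2,4)@(5, 9): e=[6,54,12] → █
    (3,4)@(7, 9): e=[-2,54,20] → ·
    (1,5)@(3, 11): e=[50,18,4] → █
    (3,5)@(7, 11): e=[34,18,20] → █
    (4,5)@(9, 11): e=[26,18,28] → █
    (5,5)@(11, 11): e=[18,18,36] → █
    (6,5)@(13, 11): e=[10,18,44] → █
    (7,5)@(15, 11): e=[2,18,52] → █
    (8,5)@(17, 11): e=[-6,18,60] → ·
    (1,6)@(3, 13): e=[86,-18,4] → ·
    (2,6)@(5, 13): e=[78,-18,12] → ·
  covered (9 px):
    · · · · · · · · · ·
    · · · · · · · · · ·
    · · · · · · · · · ·
    · · · · · · · · · ·
    · █ █ · · · · · · ·
    · █ █ █ █ █ █ █ · ·
    · · · · · · · · · ·
T2:
  2·area = 26  (B↔C swapped to make it positive)
  edge (2, 9)→(20, 14): d=(18,5) right/bottom  bias=-1
  edge (20, 14)→(4, 11): d=(-16,-3) top-left  bias=+0
  edge (4, 11)→(2, 9): d=(-2,-2) top-left  bias=+0
    (2,5)@(5, 11): e=[21,3,2] → █
    (3,5)@(7, 11): e=[11,9,6] → █
    (4,5)@(9, 11): e=[1,15,10] → █
    (5,5)@(11, 11): e=[-9,21,14] → ·
    (2,6)@(5, 13): e=[57,-29,-2] → ·
    (3,6)@(7, 13): e=[47,-23,2] → ·
    (4,6)@(9, 13): e=[37,-17,6] → ·
    (7,6)@(15, 13): e=[7,1,18] → █
    (8,6)@(17, 13): e=[-3,7,22] → ·
  covered (4 px):
    · · · · · · · · · ·
    · · · · · · · · · ·
    · · · · · · · · · ·
    · · · · · · · · · ·
    · · · · · · · · · ·
    · · █ █ █ · · · · ·
    · · · · · · · █ · ·
T3:
  2·area = 22
  edge (17, 4)→(10, 10): d=(-7,6) right/bottom  bias=-1
  edge (10, 10)→(4, 12): d=(-6,2) right/bottom  bias=-1
  edge (4, 12)→(17, 4): d=(13,-8) top-left  bias=+0
    (6,3)@(13, 7): e=[3,12,7] → █
    (7,3)@(15, 7): e=[-9,8,23] → ·
    (9,3)@(19, 7): e=[-33,0,55] → ·  [on edge]
    (4,4)@(9, 9): e=[13,8,1] → █
    (5,4)@(11, 9): e=[1,4,17] → █
    (6,4)@(13, 9): e=[-11,0,33] → ·  [on edge]
    (3,5)@(7, 11): e=[11,0,11] → ·  [on edge]
    (4,5)@(9, 11): e=[-1,-4,27] → ·
    (5,5)@(11, 11): e=[-13,-8,43] → ·
    (0,6)@(1, 13): e=[33,0,-11] → ·  [on edge]
  covered (3 px):
    · · · · · · · · · ·
    · · · · · · · · · ·
    · · · · · · · · · ·
    · · · · · · █ · · ·
    · · · · █ █ · · · ·
    · · · · · · · · · ·
    · · · · · · · · · ·

Z-buffer (winner per pixel, '.' = empty):
  . . . . . 0 0 . . .
  . . . . . . . . . .
  . . . . . . . . . .
  . . . . . . 3 . . .
  . 1 1 . 3 3 . . . .
  . 1 1 1 1 1 1 1 . .
  . . . . . . . 2 . .

Final: 1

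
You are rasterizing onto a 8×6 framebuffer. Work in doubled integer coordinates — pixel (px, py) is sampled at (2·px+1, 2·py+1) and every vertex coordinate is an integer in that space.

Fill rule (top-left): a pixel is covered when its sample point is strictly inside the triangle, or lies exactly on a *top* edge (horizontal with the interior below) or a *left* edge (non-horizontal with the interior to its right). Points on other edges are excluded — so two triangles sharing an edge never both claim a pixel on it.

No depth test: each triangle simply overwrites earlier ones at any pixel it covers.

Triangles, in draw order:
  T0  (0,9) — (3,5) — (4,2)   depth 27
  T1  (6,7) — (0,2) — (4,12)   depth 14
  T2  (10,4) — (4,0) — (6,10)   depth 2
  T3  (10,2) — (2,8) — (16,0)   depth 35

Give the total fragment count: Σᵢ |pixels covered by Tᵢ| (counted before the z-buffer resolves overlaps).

T0:
  2·area = 5  (B↔C swapped to make it positive)
  edge (0, 9)→(4, 2): d=(4,-7) top-left  bias=+0
  edge (4, 2)→(3, 5): d=(-1,3) right/bottom  bias=-1
  edge (3, 5)→(0, 9): d=(-3,4) right/bottom  bias=-1
    (1,2)@(3, 5): e=[5,0,0] → ·  [on edge]
    (0,5)@(1, 11): e=[15,0,-10] → ·  [on edge]
  covered (0 px):
    · · · · · · · ·
    · · · · · · · ·
    · · · · · · · ·
    · · · · · · · ·
    · · · · · · · ·
    · · · · · · · ·
T1:
  2·area = 40  (B↔C swapped to make it positive)
  edge (6, 7)→(4, 12): d=(-2,5) right/bottom  bias=-1
  edge (4, 12)→(0, 2): d=(-4,-10) top-left  bias=+0
  edge (0, 2)→(6, 7): d=(6,5) right/bottom  bias=-1
    (0,1)@(1, 3): e=[33,6,1] → █
    (1,1)@(3, 3): e=[23,26,-9] → ·
    (0,2)@(1, 5): e=[29,-2,13] → ·
    (1,2)@(3, 5): e=[19,18,3] → █
    (2,2)@(5, 5): e=[9,38,-7] → ·
    (1,3)@(3, 7): e=[15,10,15] → █
    (2,3)@(5, 7): e=[5,30,5] → █
    (3,3)@(7, 7): e=[-5,50,-5] → ·
    (1,4)@(3, 9): e=[11,2,27] → █
    (3,4)@(7, 9): e=[-9,42,7] → ·
    (1,5)@(3, 11): e=[7,-6,39] → ·
    (2,5)@(5, 11): e=[-3,14,29] → ·
  covered (6 px):
    · · · · · · · ·
    █ · · · · · · ·
    · █ · · · · · ·
    · █ █ · · · · ·
    · █ █ · · · · ·
    · · · · · · · ·
T2:
  2·area = 52  (B↔C swapped to make it positive)
  edge (10, 4)→(6, 10): d=(-4,6) right/bottom  bias=-1
  edge (6, 10)→(4, 0): d=(-2,-10) top-left  bias=+0
  edge (4, 0)→(10, 4): d=(6,4) right/bottom  bias=-1
    (2,0)@(5, 1): e=[42,8,2] → █
    (3,0)@(7, 1): e=[30,28,-6] → ·
    (2,1)@(5, 3): e=[34,4,14] → █
    (3,1)@(7, 3): e=[22,24,6] → █
    (4,1)@(9, 3): e=[10,44,-2] → ·
    (2,2)@(5, 5): e=[26,0,26] → █  [on edge]
    (4,2)@(9, 5): e=[2,40,10] → █
    (5,2)@(11, 5): e=[-10,60,2] → ·
    (2,3)@(5, 7): e=[18,-4,38] → ·
    (3,3)@(7, 7): e=[6,16,30] → █
    (4,3)@(9, 7): e=[-6,36,22] → ·
    (3,4)@(7, 9): e=[-2,12,42] → ·
  covered (7 px):
    · · █ · · · · ·
    · · █ █ · · · ·
    · · █ █ █ · · ·
    · · · █ · · · ·
    · · · · · · · ·
    · · · · · · · ·
T3:
  2·area = 20  (B↔C swapped to make it positive)
  edge (10, 2)→(16, 0): d=(6,-2) top-left  bias=+0
  edge (16, 0)→(2, 8): d=(-14,8) right/bottom  bias=-1
  edge (2, 8)→(10, 2): d=(8,-6) top-left  bias=+0
    (6,0)@(13, 1): e=[0,10,10] → █  [on edge]
    (7,0)@(15, 1): e=[4,-6,22] → ·
    (3,1)@(7, 3): e=[0,30,-10] → ·  [on edge]
    (4,1)@(9, 3): e=[4,14,2] → █
    (5,1)@(11, 3): e=[8,-2,14] → ·
    (6,1)@(13, 3): e=[12,-18,26] → ·
    (0,2)@(1, 5): e=[0,50,-30] → ·  [on edge]
    (3,2)@(7, 5): e=[12,2,6] → █
    (4,2)@(9, 5): e=[16,-14,18] → ·
    (3,3)@(7, 7): e=[24,-26,22] → ·
  covered (3 px):
    · · · · · · █ ·
    · · · · █ · · ·
    · · · █ · · · ·
    · · · · · · · ·
    · · · · · · · ·
    · · · · · · · ·

Final: 16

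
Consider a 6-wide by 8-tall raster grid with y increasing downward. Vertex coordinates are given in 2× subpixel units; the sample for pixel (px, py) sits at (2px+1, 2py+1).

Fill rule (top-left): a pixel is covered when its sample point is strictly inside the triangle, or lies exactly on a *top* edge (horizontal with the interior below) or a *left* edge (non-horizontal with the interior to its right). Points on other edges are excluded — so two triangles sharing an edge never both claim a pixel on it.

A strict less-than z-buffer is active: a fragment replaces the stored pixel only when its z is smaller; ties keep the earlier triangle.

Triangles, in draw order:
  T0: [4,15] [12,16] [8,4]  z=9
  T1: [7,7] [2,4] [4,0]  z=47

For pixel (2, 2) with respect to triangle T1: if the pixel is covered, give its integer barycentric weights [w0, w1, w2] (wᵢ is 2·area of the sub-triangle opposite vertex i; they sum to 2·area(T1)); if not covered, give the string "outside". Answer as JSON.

T0:
  2·area = 92  (B↔C swapped to make it positive)
  edge (4, 15)→(8, 4): d=(4,-11) top-left  bias=+0
  edge (8, 4)→(12, 16): d=(4,12) right/bottom  bias=-1
  edge (12, 16)→(4, 15): d=(-8,-1) top-left  bias=+0
    (3,0)@(7, 1): e=[-23,0,115] → ·  [on edge]
    (3,3)@(7, 7): e=[1,24,67] → #
    (4,3)@(9, 7): e=[23,0,69] → ·  [on edge]
    (3,4)@(7, 9): e=[9,32,51] → #
    (4,4)@(9, 9): e=[31,8,53] → #
    (5,4)@(11, 9): e=[53,-16,55] → ·
    (3,5)@(7, 11): e=[17,40,35] → #
    (5,5)@(11, 11): e=[61,-8,39] → ·
    (2,6)@(5, 13): e=[3,72,17] → #
    (5,6)@(11, 13): e=[69,0,23] → ·  [on edge]
    (2,7)@(5, 15): e=[11,80,1] → #
    (5,7)@(11, 15): e=[77,8,7] → #
  covered (12 px):
    · · · · · ·
    · · · · · ·
    · · · · · ·
    · · · # · ·
    · · · # # ·
    · · · # # ·
    · · # # # ·
    · · # # # #
T1:
  2·area = 26
  edge (7, 7)→(2, 4): d=(-5,-3) top-left  bias=+0
  edge (2, 4)→(4, 0): d=(2,-4) top-left  bias=+0
  edge (4, 0)→(7, 7): d=(3,7) right/bottom  bias=-1
    (1,1)@(3, 3): e=[8,2,16] → #
    (2,1)@(5, 3): e=[14,10,2] → #
    (3,1)@(7, 3): e=[20,18,-12] → ·
    (1,2)@(3, 5): e=[-2,6,22] → ·
    (2,2)@(5, 5): e=[4,14,8] → #
    (3,2)@(7, 5): e=[10,22,-6] → ·
    (2,3)@(5, 7): e=[-6,18,14] → ·
    (3,3)@(7, 7): e=[0,26,0] → ·  [on edge]
  covered (3 px):
    · · · · · ·
    · # # · · ·
    · · # · · ·
    · · · · · ·
    · · · · · ·
    · · · · · ·
    · · · · · ·
    · · · · · ·

Answer: [14,8,4]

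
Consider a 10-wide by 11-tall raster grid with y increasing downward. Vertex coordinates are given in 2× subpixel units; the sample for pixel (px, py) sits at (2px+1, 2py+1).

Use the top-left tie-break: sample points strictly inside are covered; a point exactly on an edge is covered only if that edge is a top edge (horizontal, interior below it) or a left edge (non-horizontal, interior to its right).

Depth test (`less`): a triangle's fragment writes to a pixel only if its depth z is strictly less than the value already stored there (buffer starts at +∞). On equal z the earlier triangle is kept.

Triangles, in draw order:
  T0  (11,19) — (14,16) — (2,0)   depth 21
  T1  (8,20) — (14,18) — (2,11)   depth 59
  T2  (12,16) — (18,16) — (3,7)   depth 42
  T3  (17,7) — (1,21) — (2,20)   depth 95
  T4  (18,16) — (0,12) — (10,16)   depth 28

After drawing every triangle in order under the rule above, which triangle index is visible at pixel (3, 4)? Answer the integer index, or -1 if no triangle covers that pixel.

T0:
  2·area = 84  (B↔C swapped to make it positive)
  edge (11, 19)→(2, 0): d=(-9,-19) top-left  bias=+0
  edge (2, 0)→(14, 16): d=(12,16) right/bottom  bias=-1
  edge (14, 16)→(11, 19): d=(-3,3) right/bottom  bias=-1
    (2,2)@(5, 5): e=[12,12,60] → #
    (3,2)@(7, 5): e=[50,-20,54] → ·
    (2,3)@(5, 7): e=[-6,36,54] → ·
    (3,3)@(7, 7): e=[32,4,48] → #
    (4,3)@(9, 7): e=[70,-28,42] → ·
    (3,4)@(7, 9): e=[14,28,42] → #
    (4,4)@(9, 9): e=[52,-4,36] → ·
    (3,5)@(7, 11): e=[-4,52,36] → ·
    (4,5)@(9, 11): e=[34,20,30] → #
    (5,5)@(11, 11): e=[72,-12,24] → ·
    (9,5)@(19, 11): e=[224,-140,0] → ·  [on edge]
    (4,6)@(9, 13): e=[16,44,24] → #
    (8,6)@(17, 13): e=[168,-84,0] → ·  [on edge]
    (7,7)@(15, 15): e=[112,-28,0] → ·  [on edge]
    (6,8)@(13, 17): e=[56,28,0] → ·  [on edge]
    (5,9)@(11, 19): e=[0,84,0] → ·  [on edge]
    (4,10)@(9, 21): e=[-56,140,0] → ·  [on edge]
  covered (9 px):
    · · · · · · · · · ·
    · · · · · · · · · ·
    · · # · · · · · · ·
    · · · # · · · · · ·
    · · · # · · · · · ·
    · · · · # · · · · ·
    · · · · # # · · · ·
    · · · · · # # · · ·
    · · · · · # · · · ·
    · · · · · · · · · ·
    · · · · · · · · · ·
T1:
  2·area = 66  (B↔C swapped to make it positive)
  edge (8, 20)→(2, 11): d=(-6,-9) top-left  bias=+0
  edge (2, 11)→(14, 18): d=(12,7) right/bottom  bias=-1
  edge (14, 18)→(8, 20): d=(-6,2) right/bottom  bias=-1
    (2,6)@(5, 13): e=[15,3,48] → #
    (3,6)@(7, 13): e=[33,-11,44] → ·
    (2,7)@(5, 15): e=[3,27,36] → #
    (3,7)@(7, 15): e=[21,13,32] → #
    (4,7)@(9, 15): e=[39,-1,28] → ·
    (2,8)@(5, 17): e=[-9,51,24] → ·
    (3,8)@(7, 17): e=[9,37,20] → #
    (4,8)@(9, 17): e=[27,23,16] → #
    (5,8)@(11, 17): e=[45,9,12] → #
    (6,8)@(13, 17): e=[63,-5,8] → ·
    (8,8)@(17, 17): e=[99,-33,0] → ·  [on edge]
    (3,9)@(7, 19): e=[-3,61,8] → ·
    (5,9)@(11, 19): e=[33,33,0] → ·  [on edge]
    (2,10)@(5, 21): e=[-33,99,0] → ·  [on edge]
  covered (7 px):
    · · · · · · · · · ·
    · · · · · · · · · ·
    · · · · · · · · · ·
    · · · · · · · · · ·
    · · · · · · · · · ·
    · · · · · · · · · ·
    · · # · · · · · · ·
    · · # # · · · · · ·
    · · · # # # · · · ·
    · · · · # · · · · ·
    · · · · · · · · · ·
T2:
  2·area = 54  (B↔C swapped to make it positive)
  edge (12, 16)→(3, 7): d=(-9,-9) top-left  bias=+0
  edge (3, 7)→(18, 16): d=(15,9) right/bottom  bias=-1
  edge (18, 16)→(12, 16): d=(-6,0) right/bottom  bias=-1
    (0,2)@(1, 5): e=[0,-12,66] → ·  [on edge]
    (1,3)@(3, 7): e=[0,0,54] → ·  [on edge]
    (2,4)@(5, 9): e=[0,12,42] → #  [on edge]
    (3,4)@(7, 9): e=[18,-6,42] → ·
    (2,5)@(5, 11): e=[-18,42,30] → ·
    (3,5)@(7, 11): e=[0,24,30] → #  [on edge]
    (4,5)@(9, 11): e=[18,6,30] → #
    (5,5)@(11, 11): e=[36,-12,30] → ·
    (3,6)@(7, 13): e=[-18,54,18] → ·
    (4,6)@(9, 13): e=[0,36,18] → #  [on edge]
    (5,6)@(11, 13): e=[18,18,18] → #
    (6,6)@(13, 13): e=[36,0,18] → ·  [on edge]
    (5,7)@(11, 15): e=[0,48,6] → #  [on edge]
    (6,8)@(13, 17): e=[0,60,-6] → ·  [on edge]
    (7,9)@(15, 19): e=[0,72,-18] → ·  [on edge]
    (8,10)@(17, 21): e=[0,84,-30] → ·  [on edge]
  covered (8 px):
    · · · · · · · · · ·
    · · · · · · · · · ·
    · · · · · · · · · ·
    · · · · · · · · · ·
    · · # · · · · · · ·
    · · · # # · · · · ·
    · · · · # # · · · ·
    · · · · · # # # · ·
    · · · · · · · · · ·
    · · · · · · · · · ·
    · · · · · · · · · ·
T3:
  2·area = 2
  edge (17, 7)→(1, 21): d=(-16,14) right/bottom  bias=-1
  edge (1, 21)→(2, 20): d=(1,-1) top-left  bias=+0
  edge (2, 20)→(17, 7): d=(15,-13) top-left  bias=+0
    (9,1)@(19, 3): e=[36,0,-34] → ·  [on edge]
    (8,2)@(17, 5): e=[32,0,-30] → ·  [on edge]
    (7,3)@(15, 7): e=[28,0,-26] → ·  [on edge]
    (8,3)@(17, 7): e=[0,2,0] → ·  [on edge]
    (6,4)@(13, 9): e=[24,0,-22] → ·  [on edge]
    (5,5)@(11, 11): e=[20,0,-18] → ·  [on edge]
    (4,6)@(9, 13): e=[16,0,-14] → ·  [on edge]
    (3,7)@(7, 15): e=[12,0,-10] → ·  [on edge]
    (2,8)@(5, 17): e=[8,0,-6] → ·  [on edge]
    (1,9)@(3, 19): e=[4,0,-2] → ·  [on edge]
    (0,10)@(1, 21): e=[0,0,2] → ·  [on edge]
  covered (0 px):
    · · · · · · · · · ·
    · · · · · · · · · ·
    · · · · · · · · · ·
    · · · · · · · · · ·
    · · · · · · · · · ·
    · · · · · · · · · ·
    · · · · · · · · · ·
    · · · · · · · · · ·
    · · · · · · · · · ·
    · · · · · · · · · ·
    · · · · · · · · · ·
T4:
  2·area = 32  (B↔C swapped to make it positive)
  edge (18, 16)→(10, 16): d=(-8,0) right/bottom  bias=-1
  edge (10, 16)→(0, 12): d=(-10,-4) top-left  bias=+0
  edge (0, 12)→(18, 16): d=(18,4) right/bottom  bias=-1
    (1,6)@(3, 13): e=[24,2,6] → #
    (2,6)@(5, 13): e=[24,10,-2] → ·
    (1,7)@(3, 15): e=[8,-18,42] → ·
    (4,7)@(9, 15): e=[8,6,18] → #
    (5,7)@(11, 15): e=[8,14,10] → #
    (6,7)@(13, 15): e=[8,22,2] → #
    (7,7)@(15, 15): e=[8,30,-6] → ·
    (4,8)@(9, 17): e=[-8,-14,54] → ·
    (5,8)@(11, 17): e=[-8,-6,46] → ·
    (6,8)@(13, 17): e=[-8,2,38] → ·
  covered (4 px):
    · · · · · · · · · ·
    · · · · · · · · · ·
    · · · · · · · · · ·
    · · · · · · · · · ·
    · · · · · · · · · ·
    · · · · · · · · · ·
    · # · · · · · · · ·
    · · · · # # # · · ·
    · · · · · · · · · ·
    · · · · · · · · · ·
    · · · · · · · · · ·

Z-buffer (winner per pixel, '.' = empty):
  . . . . . . . . . .
  . . . . . . . . . .
  . . 0 . . . . . . .
  . . . 0 . . . . . .
  . . 2 0 . . . . . .
  . . . 2 0 . . . . .
  . 4 1 . 0 0 . . . .
  . . 1 1 4 0 0 2 . .
  . . . 1 1 0 . . . .
  . . . . 1 . . . . .
  . . . . . . . . . .

Result: 0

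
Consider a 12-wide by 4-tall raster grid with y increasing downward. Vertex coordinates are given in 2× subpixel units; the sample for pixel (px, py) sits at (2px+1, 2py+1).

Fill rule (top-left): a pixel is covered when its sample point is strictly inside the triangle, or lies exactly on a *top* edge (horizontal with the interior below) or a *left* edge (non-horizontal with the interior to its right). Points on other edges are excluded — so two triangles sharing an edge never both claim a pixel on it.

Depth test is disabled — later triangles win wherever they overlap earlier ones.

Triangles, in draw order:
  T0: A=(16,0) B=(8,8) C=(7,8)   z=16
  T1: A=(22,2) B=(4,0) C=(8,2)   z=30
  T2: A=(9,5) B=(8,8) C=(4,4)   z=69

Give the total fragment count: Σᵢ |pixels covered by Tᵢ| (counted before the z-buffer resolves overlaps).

T0:
  2·area = 8
  edge (16, 0)→(8, 8): d=(-8,8) right/bottom  bias=-1
  edge (8, 8)→(7, 8): d=(-1,0) right/bottom  bias=-1
  edge (7, 8)→(16, 0): d=(9,-8) top-left  bias=+0
    (7,0)@(15, 1): e=[0,7,1] → ·  [on edge]
    (6,1)@(13, 3): e=[0,5,3] → ·  [on edge]
    (5,2)@(11, 5): e=[0,3,5] → ·  [on edge]
    (4,3)@(9, 7): e=[0,1,7] → ·  [on edge]
  covered (0 px):
    · · · · · · · · · · · ·
    · · · · · · · · · · · ·
    · · · · · · · · · · · ·
    · · · · · · · · · · · ·
T1:
  2·area = 28  (B↔C swapped to make it positive)
  edge (22, 2)→(8, 2): d=(-14,0) right/bottom  bias=-1
  edge (8, 2)→(4, 0): d=(-4,-2) top-left  bias=+0
  edge (4, 0)→(22, 2): d=(18,2) right/bottom  bias=-1
    (3,0)@(7, 1): e=[14,2,12] → #
    (4,0)@(9, 1): e=[14,6,8] → #
    (5,0)@(11, 1): e=[14,10,4] → #
    (6,0)@(13, 1): e=[14,14,0] → ·  [on edge]
    (3,1)@(7, 3): e=[-14,-6,48] → ·
    (4,1)@(9, 3): e=[-14,-2,44] → ·
    (5,1)@(11, 3): e=[-14,2,40] → ·
  covered (3 px):
    · · · # # # · · · · · ·
    · · · · · · · · · · · ·
    · · · · · · · · · · · ·
    · · · · · · · · · · · ·
T2:
  2·area = 16
  edge (9, 5)→(8, 8): d=(-1,3) right/bottom  bias=-1
  edge (8, 8)→(4, 4): d=(-4,-4) top-left  bias=+0
  edge (4, 4)→(9, 5): d=(5,1) right/bottom  bias=-1
    (0,0)@(1, 1): e=[28,0,-12] → ·  [on edge]
    (1,1)@(3, 3): e=[20,0,-4] → ·  [on edge]
    (2,2)@(5, 5): e=[12,0,4] → #  [on edge]
    (3,2)@(7, 5): e=[6,8,2] → #
    (4,2)@(9, 5): e=[0,16,0] → ·  [on edge]
    (2,3)@(5, 7): e=[10,-8,14] → ·
    (3,3)@(7, 7): e=[4,0,12] → #  [on edge]
    (4,3)@(9, 7): e=[-2,8,10] → ·
    (9,3)@(19, 7): e=[-32,48,0] → ·  [on edge]
  covered (3 px):
    · · · · · · · · · · · ·
    · · · · · · · · · · · ·
    · · # # · · · · · · · ·
    · · · # · · · · · · · ·

Answer: 6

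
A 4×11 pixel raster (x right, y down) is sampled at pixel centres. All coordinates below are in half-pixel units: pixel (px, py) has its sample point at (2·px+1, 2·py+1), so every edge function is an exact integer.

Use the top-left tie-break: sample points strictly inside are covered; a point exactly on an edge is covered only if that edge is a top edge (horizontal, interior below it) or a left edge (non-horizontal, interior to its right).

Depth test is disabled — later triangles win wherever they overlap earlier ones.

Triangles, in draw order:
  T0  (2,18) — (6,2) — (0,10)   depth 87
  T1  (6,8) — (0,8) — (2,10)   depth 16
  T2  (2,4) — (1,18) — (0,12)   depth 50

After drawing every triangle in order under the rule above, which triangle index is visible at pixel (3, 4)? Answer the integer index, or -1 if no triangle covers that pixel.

T0:
  2·area = 64  (B↔C swapped to make it positive)
  edge (2, 18)→(0, 10): d=(-2,-8) top-left  bias=+0
  edge (0, 10)→(6, 2): d=(6,-8) top-left  bias=+0
  edge (6, 2)→(2, 18): d=(-4,16) right/bottom  bias=-1
    (2,2)@(5, 5): e=[50,10,4] → █
    (3,2)@(7, 5): e=[66,26,-28] → ·
    (1,3)@(3, 7): e=[30,6,28] → █
    (2,3)@(5, 7): e=[46,22,-4] → ·
    (0,4)@(1, 9): e=[10,2,52] → █
    (2,4)@(5, 9): e=[42,34,-12] → ·
    (0,5)@(1, 11): e=[6,14,44] → █
    (2,5)@(5, 11): e=[38,46,-20] → ·
    (0,6)@(1, 13): e=[2,26,36] → █
    (2,6)@(5, 13): e=[34,58,-28] → ·
    (0,7)@(1, 15): e=[-2,38,28] → ·
    (1,7)@(3, 15): e=[14,54,-4] → ·
  covered (8 px):
    · · · ·
    · · · ·
    · · █ ·
    · █ · ·
    █ █ · ·
    █ █ · ·
    █ █ · ·
    · · · ·
    · · · ·
    · · · ·
    · · · ·
T1:
  2·area = 12  (B↔C swapped to make it positive)
  edge (6, 8)→(2, 10): d=(-4,2) right/bottom  bias=-1
  edge (2, 10)→(0, 8): d=(-2,-2) top-left  bias=+0
  edge (0, 8)→(6, 8): d=(6,0) top-left  bias=+0
    (0,4)@(1, 9): e=[6,0,6] → █  [on edge]
    (1,4)@(3, 9): e=[2,4,6] → █
    (2,4)@(5, 9): e=[-2,8,6] → ·
    (0,5)@(1, 11): e=[-2,-4,18] → ·
    (1,5)@(3, 11): e=[-6,0,18] → ·  [on edge]
    (2,6)@(5, 13): e=[-18,0,30] → ·  [on edge]
    (3,7)@(7, 15): e=[-30,0,42] → ·  [on edge]
  covered (2 px):
    · · · ·
    · · · ·
    · · · ·
    · · · ·
    █ █ · ·
    · · · ·
    · · · ·
    · · · ·
    · · · ·
    · · · ·
    · · · ·
T2:
  2·area = 20
  edge (2, 4)→(1, 18): d=(-1,14) right/bottom  bias=-1
  edge (1, 18)→(0, 12): d=(-1,-6) top-left  bias=+0
  edge (0, 12)→(2, 4): d=(2,-8) top-left  bias=+0
    (0,4)@(1, 9): e=[9,9,2] → █
    (1,4)@(3, 9): e=[-19,21,18] → ·
    (0,5)@(1, 11): e=[7,7,6] → █
    (1,5)@(3, 11): e=[-21,19,22] → ·
    (0,6)@(1, 13): e=[5,5,10] → █
    (1,6)@(3, 13): e=[-23,17,26] → ·
    (0,7)@(1, 15): e=[3,3,14] → █
    (1,7)@(3, 15): e=[-25,15,30] → ·
    (0,8)@(1, 17): e=[1,1,18] → █
    (1,8)@(3, 17): e=[-27,13,34] → ·
    (0,9)@(1, 19): e=[-1,-1,22] → ·
  covered (5 px):
    · · · ·
    · · · ·
    · · · ·
    · · · ·
    █ · · ·
    █ · · ·
    █ · · ·
    █ · · ·
    █ · · ·
    · · · ·
    · · · ·

Z-buffer (winner per pixel, '.' = empty):
  . . . .
  . . . .
  . . 0 .
  . 0 . .
  2 1 . .
  2 0 . .
  2 0 . .
  2 . . .
  2 . . .
  . . . .
  . . . .

Final: -1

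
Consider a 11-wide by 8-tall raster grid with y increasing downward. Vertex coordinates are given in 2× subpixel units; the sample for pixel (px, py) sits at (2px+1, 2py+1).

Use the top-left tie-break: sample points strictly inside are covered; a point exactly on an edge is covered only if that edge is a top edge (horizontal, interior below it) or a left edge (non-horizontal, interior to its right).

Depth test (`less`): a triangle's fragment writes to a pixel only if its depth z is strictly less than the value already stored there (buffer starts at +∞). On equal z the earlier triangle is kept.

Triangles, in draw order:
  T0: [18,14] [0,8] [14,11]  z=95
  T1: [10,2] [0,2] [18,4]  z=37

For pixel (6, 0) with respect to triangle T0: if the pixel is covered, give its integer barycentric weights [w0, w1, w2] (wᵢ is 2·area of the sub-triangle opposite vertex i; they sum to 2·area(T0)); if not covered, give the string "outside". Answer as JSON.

T0:
  2·area = 30
  edge (18, 14)→(0, 8): d=(-18,-6) top-left  bias=+0
  edge (0, 8)→(14, 11): d=(14,3) right/bottom  bias=-1
  edge (14, 11)→(18, 14): d=(4,3) right/bottom  bias=-1
    (1,4)@(3, 9): e=[0,5,25] → X  [on edge]
    (2,4)@(5, 9): e=[12,-1,19] → .
    (1,5)@(3, 11): e=[-36,33,33] → .
    (4,5)@(9, 11): e=[0,15,15] → X  [on edge]
    (5,5)@(11, 11): e=[12,9,9] → X
    (6,5)@(13, 11): e=[24,3,3] → X
    (7,5)@(15, 11): e=[36,-3,-3] → .
    (4,6)@(9, 13): e=[-36,43,23] → .
    (5,6)@(11, 13): e=[-24,37,17] → .
    (6,6)@(13, 13): e=[-12,31,11] → .
    (7,6)@(15, 13): e=[0,25,5] → X  [on edge]
    (8,6)@(17, 13): e=[12,19,-1] → .
    (10,7)@(21, 15): e=[0,35,-5] → .  [on edge]
  covered (5 px):
    . . . . . . . . . . .
    . . . . . . . . . . .
    . . . . . . . . . . .
    . . . . . . . . . . .
    . X . . . . . . . . .
    . . . . X X X . . . .
    . . . . . . . X . . .
    . . . . . . . . . . .
T1:
  2·area = 20  (B↔C swapped to make it positive)
  edge (10, 2)→(18, 4): d=(8,2) right/bottom  bias=-1
  edge (18, 4)→(0, 2): d=(-18,-2) top-left  bias=+0
  edge (0, 2)→(10, 2): d=(10,0) top-left  bias=+0
    (4,1)@(9, 3): e=[10,0,10] → X  [on edge]
    (5,1)@(11, 3): e=[6,4,10] → X
    (6,1)@(13, 3): e=[2,8,10] → X
    (7,1)@(15, 3): e=[-2,12,10] → .
    (4,2)@(9, 5): e=[26,-36,30] → .
    (5,2)@(11, 5): e=[22,-32,30] → .
    (6,2)@(13, 5): e=[18,-28,30] → .
  covered (3 px):
    . . . . . . . . . . .
    . . . . X X X . . . .
    . . . . . . . . . . .
    . . . . . . . . . . .
    . . . . . . . . . . .
    . . . . . . . . . . .
    . . . . . . . . . . .
    . . . . . . . . . . .

Final: "outside"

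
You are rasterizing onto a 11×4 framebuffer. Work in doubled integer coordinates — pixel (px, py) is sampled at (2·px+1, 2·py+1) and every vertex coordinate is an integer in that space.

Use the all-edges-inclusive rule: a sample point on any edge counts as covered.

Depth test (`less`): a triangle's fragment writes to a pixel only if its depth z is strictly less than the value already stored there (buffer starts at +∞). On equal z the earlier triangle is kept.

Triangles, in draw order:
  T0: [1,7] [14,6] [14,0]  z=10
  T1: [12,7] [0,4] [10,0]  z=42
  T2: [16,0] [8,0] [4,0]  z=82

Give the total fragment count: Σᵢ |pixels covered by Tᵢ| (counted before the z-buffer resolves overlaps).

T0:
  2·area = 78  (B↔C swapped to make it positive)
  edge (1, 7)→(14, 0): d=(13,-7) inclusive
  edge (14, 0)→(14, 6): d=(0,6) inclusive
  edge (14, 6)→(1, 7): d=(-13,1) inclusive
    (6,0)@(13, 1): e=[6,6,66] → X
    (7,0)@(15, 1): e=[20,-6,64] → .
    (4,1)@(9, 3): e=[4,30,44] → X
    (5,1)@(11, 3): e=[18,18,42] → X
    (7,1)@(15, 3): e=[46,-6,38] → .
    (2,2)@(5, 5): e=[2,54,22] → X
    (3,2)@(7, 5): e=[16,42,20] → X
    (7,2)@(15, 5): e=[72,-6,12] → .
    (0,3)@(1, 7): e=[0,78,0] → X  [on edge]
    (1,3)@(3, 7): e=[14,66,-2] → .
    (2,3)@(5, 7): e=[28,54,-4] → .
    (3,3)@(7, 7): e=[42,42,-6] → .
  covered (10 px):
    . . . . . . X . . . .
    . . . . X X X . . . .
    . . X X X X X . . . .
    X . . . . . . . . . .
T1:
  2·area = 78
  edge (12, 7)→(0, 4): d=(-12,-3) inclusive
  edge (0, 4)→(10, 0): d=(10,-4) inclusive
  edge (10, 0)→(12, 7): d=(2,7) inclusive
    (4,0)@(9, 1): e=[63,6,9] → X
    (5,0)@(11, 1): e=[69,14,-5] → .
    (1,1)@(3, 3): e=[21,2,55] → X
    (2,1)@(5, 3): e=[27,10,41] → X
    (3,1)@(7, 3): e=[33,18,27] → X
    (5,1)@(11, 3): e=[45,34,-1] → .
    (1,2)@(3, 5): e=[-3,22,59] → .
    (2,2)@(5, 5): e=[3,30,45] → X
    (5,2)@(11, 5): e=[21,54,3] → X
    (6,2)@(13, 5): e=[27,62,-11] → .
    (2,3)@(5, 7): e=[-21,50,49] → .
    (3,3)@(7, 7): e=[-15,58,35] → .
  covered (9 px):
    . . . . X . . . . . .
    . X X X X . . . . . .
    . . X X X X . . . . .
    . . . . . . . . . . .
T2:
  degenerate (2·area = 0) — covers nothing

Final: 19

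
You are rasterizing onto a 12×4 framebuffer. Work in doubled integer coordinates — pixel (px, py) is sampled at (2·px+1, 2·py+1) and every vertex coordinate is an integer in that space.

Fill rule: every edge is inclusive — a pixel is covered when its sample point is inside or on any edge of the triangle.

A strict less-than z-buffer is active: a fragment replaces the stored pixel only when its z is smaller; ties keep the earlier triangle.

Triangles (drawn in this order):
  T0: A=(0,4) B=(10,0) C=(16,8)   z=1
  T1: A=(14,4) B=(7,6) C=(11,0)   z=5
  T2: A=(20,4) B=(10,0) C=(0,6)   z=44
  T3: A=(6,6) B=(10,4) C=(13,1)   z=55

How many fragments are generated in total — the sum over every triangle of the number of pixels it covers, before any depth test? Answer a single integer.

T0:
  2·area = 104
  edge (0, 4)→(10, 0): d=(10,-4) inclusive
  edge (10, 0)→(16, 8): d=(6,8) inclusive
  edge (16, 8)→(0, 4): d=(-16,-4) inclusive
    (4,0)@(9, 1): e=[6,14,84] → X
    (5,0)@(11, 1): e=[14,-2,92] → .
    (1,1)@(3, 3): e=[2,74,28] → X
    (2,1)@(5, 3): e=[10,58,36] → X
    (3,1)@(7, 3): e=[18,42,44] → X
    (5,1)@(11, 3): e=[34,10,60] → X
    (6,1)@(13, 3): e=[42,-6,68] → .
    (1,2)@(3, 5): e=[22,86,-4] → .
    (2,2)@(5, 5): e=[30,70,4] → X
    (6,2)@(13, 5): e=[62,6,36] → X
    (7,2)@(15, 5): e=[70,-10,44] → .
    (2,3)@(5, 7): e=[50,82,-28] → .
  covered (13 px):
    . . . . X . . . . . . .
    . X X X X X . . . . . .
    . . X X X X X . . . . .
    . . . . . . X X . . . .
T1:
  2·area = 34
  edge (14, 4)→(7, 6): d=(-7,2) inclusive
  edge (7, 6)→(11, 0): d=(4,-6) inclusive
  edge (11, 0)→(14, 4): d=(3,4) inclusive
    (5,0)@(11, 1): e=[27,4,3] → X
    (6,0)@(13, 1): e=[23,16,-5] → .
    (4,1)@(9, 3): e=[17,0,17] → X  [on edge]
    (6,1)@(13, 3): e=[9,24,1] → X
    (7,1)@(15, 3): e=[5,36,-7] → .
    (4,2)@(9, 5): e=[3,8,23] → X
    (5,2)@(11, 5): e=[-1,20,15] → .
    (6,2)@(13, 5): e=[-5,32,7] → .
    (4,3)@(9, 7): e=[-11,16,29] → .
  covered (5 px):
    . . . . . X . . . . . .
    . . . . X X X . . . . .
    . . . . X . . . . . . .
    . . . . . . . . . . . .
T2:
  2·area = 100  (B↔C swapped to make it positive)
  edge (20, 4)→(0, 6): d=(-20,2) inclusive
  edge (0, 6)→(10, 0): d=(10,-6) inclusive
  edge (10, 0)→(20, 4): d=(10,4) inclusive
    (4,0)@(9, 1): e=[82,4,14] → X
    (5,0)@(11, 1): e=[78,16,6] → X
    (6,0)@(13, 1): e=[74,28,-2] → .
    (2,1)@(5, 3): e=[50,0,50] → X  [on edge]
    (3,1)@(7, 3): e=[46,12,42] → X
    (6,1)@(13, 3): e=[34,48,18] → X
    (7,1)@(15, 3): e=[30,60,10] → X
    (8,1)@(17, 3): e=[26,72,2] → X
    (9,1)@(19, 3): e=[22,84,-6] → .
    (1,2)@(3, 5): e=[14,8,78] → X
    (5,2)@(11, 5): e=[-2,56,46] → .
    (6,2)@(13, 5): e=[-6,68,38] → .
  covered (13 px):
    . . . . X X . . . . . .
    . . X X X X X X X . . .
    . X X X X . . . . . . .
    . . . . . . . . . . . .
T3:
  2·area = 6  (B↔C swapped to make it positive)
  edge (6, 6)→(13, 1): d=(7,-5) inclusive
  edge (13, 1)→(10, 4): d=(-3,3) inclusive
  edge (10, 4)→(6, 6): d=(-4,2) inclusive
    (6,0)@(13, 1): e=[0,0,6] → X  [on edge]
    (7,0)@(15, 1): e=[10,-6,2] → .
    (5,1)@(11, 3): e=[4,0,2] → X  [on edge]
    (6,1)@(13, 3): e=[14,-6,-2] → .
    (4,2)@(9, 5): e=[8,0,-2] → .  [on edge]
    (5,2)@(11, 5): e=[18,-6,-6] → .
    (3,3)@(7, 7): e=[12,0,-6] → .  [on edge]
  covered (2 px):
    . . . . . . X . . . . .
    . . . . . X . . . . . .
    . . . . . . . . . . . .
    . . . . . . . . . . . .

Answer: 33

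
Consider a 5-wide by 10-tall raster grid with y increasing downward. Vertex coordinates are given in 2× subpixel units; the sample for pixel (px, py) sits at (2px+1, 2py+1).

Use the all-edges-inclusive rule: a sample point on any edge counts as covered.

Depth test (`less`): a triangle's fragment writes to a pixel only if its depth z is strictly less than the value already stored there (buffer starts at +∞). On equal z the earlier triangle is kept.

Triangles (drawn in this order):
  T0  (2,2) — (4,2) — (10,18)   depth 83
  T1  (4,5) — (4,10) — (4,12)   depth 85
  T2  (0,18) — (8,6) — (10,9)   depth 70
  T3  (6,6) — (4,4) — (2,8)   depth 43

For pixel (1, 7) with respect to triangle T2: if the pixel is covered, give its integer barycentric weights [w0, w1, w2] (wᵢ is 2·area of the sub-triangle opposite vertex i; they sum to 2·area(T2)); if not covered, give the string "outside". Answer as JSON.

T0:
  2·area = 32
  edge (2, 2)→(4, 2): d=(2,0) inclusive
  edge (4, 2)→(10, 18): d=(6,16) inclusive
  edge (10, 18)→(2, 2): d=(-8,-16) inclusive
    (1,1)@(3, 3): e=[2,22,8] → █
    (2,1)@(5, 3): e=[2,-10,40] → ·
    (1,2)@(3, 5): e=[6,34,-8] → ·
    (2,2)@(5, 5): e=[6,2,24] → █
    (3,2)@(7, 5): e=[6,-30,56] → ·
    (2,3)@(5, 7): e=[10,14,8] → █
    (3,3)@(7, 7): e=[10,-18,40] → ·
    (2,4)@(5, 9): e=[14,26,-8] → ·
    (3,5)@(7, 11): e=[18,6,8] → █
    (4,5)@(9, 11): e=[18,-26,40] → ·
    (3,6)@(7, 13): e=[22,18,-8] → ·
  covered (4 px):
    · · · · ·
    · █ · · ·
    · · █ · ·
    · · █ · ·
    · · · · ·
    · · · █ ·
    · · · · ·
    · · · · ·
    · · · · ·
    · · · · ·
T1:
  degenerate (2·area = 0) — covers nothing
T2:
  2·area = 48
  edge (0, 18)→(8, 6): d=(8,-12) inclusive
  edge (8, 6)→(10, 9): d=(2,3) inclusive
  edge (10, 9)→(0, 18): d=(-10,9) inclusive
    (3,4)@(7, 9): e=[12,9,27] → █
    (4,4)@(9, 9): e=[36,3,9] → █
    (2,5)@(5, 11): e=[4,19,25] → █
    (4,5)@(9, 11): e=[52,7,-11] → ·
    (2,6)@(5, 13): e=[20,23,5] → █
    (3,6)@(7, 13): e=[44,17,-13] → ·
    (1,7)@(3, 15): e=[12,33,3] → █
    (2,7)@(5, 15): e=[36,27,-15] → ·
    (0,8)@(1, 17): e=[4,43,1] → █
    (1,8)@(3, 17): e=[28,37,-17] → ·
    (0,9)@(1, 19): e=[20,47,-19] → ·
  covered (7 px):
    · · · · ·
    · · · · ·
    · · · · ·
    · · · · ·
    · · · █ █
    · · █ █ ·
    · · █ · ·
    · █ · · ·
    █ · · · ·
    · · · · ·
T3:
  2·area = 12  (B↔C swapped to make it positive)
  edge (6, 6)→(2, 8): d=(-4,2) inclusive
  edge (2, 8)→(4, 4): d=(2,-4) inclusive
  edge (4, 4)→(6, 6): d=(2,2) inclusive
    (0,0)@(1, 1): e=[30,-18,0] → ·  [on edge]
    (1,1)@(3, 3): e=[18,-6,0] → ·  [on edge]
    (2,2)@(5, 5): e=[6,6,0] → █  [on edge]
    (3,2)@(7, 5): e=[2,14,-4] → ·
    (1,3)@(3, 7): e=[2,2,8] → █
    (2,3)@(5, 7): e=[-2,10,4] → ·
    (3,3)@(7, 7): e=[-6,18,0] → ·  [on edge]
    (1,4)@(3, 9): e=[-6,6,12] → ·
    (4,4)@(9, 9): e=[-18,30,0] → ·  [on edge]
  covered (2 px):
    · · · · ·
    · · · · ·
    · · █ · ·
    · █ · · ·
    · · · · ·
    · · · · ·
    · · · · ·
    · · · · ·
    · · · · ·
    · · · · ·

Result: [33,3,12]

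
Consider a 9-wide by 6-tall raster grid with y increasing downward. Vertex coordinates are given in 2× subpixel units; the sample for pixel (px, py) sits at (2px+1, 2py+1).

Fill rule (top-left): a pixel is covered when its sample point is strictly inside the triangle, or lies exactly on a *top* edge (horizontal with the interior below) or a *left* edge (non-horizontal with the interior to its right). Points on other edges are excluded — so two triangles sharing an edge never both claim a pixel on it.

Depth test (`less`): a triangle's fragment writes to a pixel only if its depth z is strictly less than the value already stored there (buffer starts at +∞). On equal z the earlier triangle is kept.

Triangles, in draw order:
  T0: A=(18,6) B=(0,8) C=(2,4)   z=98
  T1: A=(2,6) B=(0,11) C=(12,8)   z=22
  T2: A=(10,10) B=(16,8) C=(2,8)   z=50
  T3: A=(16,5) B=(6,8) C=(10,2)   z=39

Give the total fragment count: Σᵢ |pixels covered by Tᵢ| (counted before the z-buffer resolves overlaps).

T0:
  2·area = 68
  edge (18, 6)→(0, 8): d=(-18,2) right/bottom  bias=-1
  edge (0, 8)→(2, 4): d=(2,-4) top-left  bias=+0
  edge (2, 4)→(18, 6): d=(16,2) right/bottom  bias=-1
    (1,2)@(3, 5): e=[48,6,14] → #
    (2,2)@(5, 5): e=[44,14,10] → #
    (3,2)@(7, 5): e=[40,22,6] → #
    (4,2)@(9, 5): e=[36,30,2] → #
    (5,2)@(11, 5): e=[32,38,-2] → ·
    (0,3)@(1, 7): e=[16,2,50] → #
    (4,3)@(9, 7): e=[0,34,34] → ·  [on edge]
    (0,4)@(1, 9): e=[-20,6,82] → ·
    (1,4)@(3, 9): e=[-24,14,78] → ·
    (2,4)@(5, 9): e=[-28,22,74] → ·
    (3,4)@(7, 9): e=[-32,30,70] → ·
  covered (8 px):
    · · · · · · · · ·
    · · · · · · · · ·
    · # # # # · · · ·
    # # # # · · · · ·
    · · · · · · · · ·
    · · · · · · · · ·
T1:
  2·area = 54  (B↔C swapped to make it positive)
  edge (2, 6)→(12, 8): d=(10,2) right/bottom  bias=-1
  edge (12, 8)→(0, 11): d=(-12,3) right/bottom  bias=-1
  edge (0, 11)→(2, 6): d=(2,-5) top-left  bias=+0
    (1,3)@(3, 7): e=[8,39,7] → #
    (2,3)@(5, 7): e=[4,33,17] → #
    (3,3)@(7, 7): e=[0,27,27] → ·  [on edge]
    (0,4)@(1, 9): e=[32,21,1] → #
    (3,4)@(7, 9): e=[20,3,31] → #
    (4,4)@(9, 9): e=[16,-3,41] → ·
    (8,4)@(17, 9): e=[0,-27,81] → ·  [on edge]
    (0,5)@(1, 11): e=[52,-3,5] → ·
    (1,5)@(3, 11): e=[48,-9,15] → ·
    (2,5)@(5, 11): e=[44,-15,25] → ·
    (3,5)@(7, 11): e=[40,-21,35] → ·
  covered (6 px):
    · · · · · · · · ·
    · · · · · · · · ·
    · · · · · · · · ·
    · # # · · · · · ·
    # # # # · · · · ·
    · · · · · · · · ·
T2:
  2·area = 28  (B↔C swapped to make it positive)
  edge (10, 10)→(2, 8): d=(-8,-2) top-left  bias=+0
  edge (2, 8)→(16, 8): d=(14,0) top-left  bias=+0
  edge (16, 8)→(10, 10): d=(-6,2) right/bottom  bias=-1
    (3,4)@(7, 9): e=[2,14,12] → #
    (4,4)@(9, 9): e=[6,14,8] → #
    (5,4)@(11, 9): e=[10,14,4] → #
    (6,4)@(13, 9): e=[14,14,0] → ·  [on edge]
    (3,5)@(7, 11): e=[-14,42,0] → ·  [on edge]
    (4,5)@(9, 11): e=[-10,42,-4] → ·
    (5,5)@(11, 11): e=[-6,42,-8] → ·
  covered (3 px):
    · · · · · · · · ·
    · · · · · · · · ·
    · · · · · · · · ·
    · · · · · · · · ·
    · · · # # # · · ·
    · · · · · · · · ·
T3:
  2·area = 48
  edge (16, 5)→(6, 8): d=(-10,3) right/bottom  bias=-1
  edge (6, 8)→(10, 2): d=(4,-6) top-left  bias=+0
  edge (10, 2)→(16, 5): d=(6,3) right/bottom  bias=-1
    (5,1)@(11, 3): e=[35,10,3] → #
    (6,1)@(13, 3): e=[29,22,-3] → ·
    (4,2)@(9, 5): e=[21,6,21] → #
    (6,2)@(13, 5): e=[9,30,9] → #
    (7,2)@(15, 5): e=[3,42,3] → #
    (8,2)@(17, 5): e=[-3,54,-3] → ·
    (3,3)@(7, 7): e=[7,2,39] → #
    (5,3)@(11, 7): e=[-5,26,27] → ·
    (6,3)@(13, 7): e=[-11,38,21] → ·
    (7,3)@(15, 7): e=[-17,50,15] → ·
    (3,4)@(7, 9): e=[-13,10,51] → ·
    (4,4)@(9, 9): e=[-19,22,45] → ·
  covered (7 px):
    · · · · · · · · ·
    · · · · · # · · ·
    · · · · # # # # ·
    · · · # # · · · ·
    · · · · · · · · ·
    · · · · · · · · ·

Result: 24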